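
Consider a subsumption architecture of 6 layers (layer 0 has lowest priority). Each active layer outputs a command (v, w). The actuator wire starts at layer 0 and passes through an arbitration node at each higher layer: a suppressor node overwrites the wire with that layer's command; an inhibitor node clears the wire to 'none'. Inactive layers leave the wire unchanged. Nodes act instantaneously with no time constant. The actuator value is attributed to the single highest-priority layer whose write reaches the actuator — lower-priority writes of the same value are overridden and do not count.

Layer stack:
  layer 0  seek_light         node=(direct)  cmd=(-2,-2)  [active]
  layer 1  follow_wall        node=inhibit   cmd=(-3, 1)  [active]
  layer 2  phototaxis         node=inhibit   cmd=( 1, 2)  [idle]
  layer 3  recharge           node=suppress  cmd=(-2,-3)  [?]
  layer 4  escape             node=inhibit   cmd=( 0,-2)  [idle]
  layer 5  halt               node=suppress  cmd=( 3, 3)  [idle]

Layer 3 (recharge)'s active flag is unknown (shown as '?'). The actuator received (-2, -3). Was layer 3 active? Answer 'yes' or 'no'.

If layer 3 is active=yes:
  actuator would be (-2, -3)
If layer 3 is active=no:
  actuator would be none
Observed (-2, -3), so layer 3 was active.

yes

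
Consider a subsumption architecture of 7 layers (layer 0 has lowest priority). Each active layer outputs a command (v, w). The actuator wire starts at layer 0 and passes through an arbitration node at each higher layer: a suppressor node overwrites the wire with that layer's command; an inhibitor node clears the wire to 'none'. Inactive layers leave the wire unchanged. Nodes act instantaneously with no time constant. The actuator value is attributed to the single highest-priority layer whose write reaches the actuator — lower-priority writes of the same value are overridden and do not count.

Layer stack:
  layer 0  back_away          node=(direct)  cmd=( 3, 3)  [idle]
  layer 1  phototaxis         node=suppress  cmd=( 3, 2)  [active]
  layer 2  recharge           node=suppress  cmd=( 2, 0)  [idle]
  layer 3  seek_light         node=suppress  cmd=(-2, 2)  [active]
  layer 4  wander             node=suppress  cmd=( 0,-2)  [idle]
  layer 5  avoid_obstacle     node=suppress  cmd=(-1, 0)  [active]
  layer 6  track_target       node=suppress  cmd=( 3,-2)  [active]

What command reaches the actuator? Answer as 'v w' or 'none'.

layer 0 (back_away) idle — none
layer 1 (phototaxis) active — suppresses: (3, 2)
layer 2 (recharge) idle — unchanged: (3, 2)
layer 3 (seek_light) active — suppresses: (-2, 2)
layer 4 (wander) idle — unchanged: (-2, 2)
layer 5 (avoid_obstacle) active — suppresses: (-1, 0)
layer 6 (track_target) active — suppresses: (3, -2)
→ actuator (3, -2)

3 -2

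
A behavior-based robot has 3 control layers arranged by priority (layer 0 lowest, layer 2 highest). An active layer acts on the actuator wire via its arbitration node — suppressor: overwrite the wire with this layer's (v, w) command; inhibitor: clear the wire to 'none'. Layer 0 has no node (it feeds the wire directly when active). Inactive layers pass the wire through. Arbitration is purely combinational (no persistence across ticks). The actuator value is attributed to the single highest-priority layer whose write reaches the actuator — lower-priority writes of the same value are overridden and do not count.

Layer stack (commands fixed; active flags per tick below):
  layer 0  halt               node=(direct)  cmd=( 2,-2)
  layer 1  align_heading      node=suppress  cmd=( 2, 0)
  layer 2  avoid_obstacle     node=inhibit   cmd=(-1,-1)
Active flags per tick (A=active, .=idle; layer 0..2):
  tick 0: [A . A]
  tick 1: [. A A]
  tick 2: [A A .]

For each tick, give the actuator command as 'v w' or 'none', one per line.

none
none
2 0

tick 0:
  L0 halt: active, feeds wire = (2, -2)
  L1 align_heading: idle → wire stays (2, -2)
  L2 avoid_obstacle: active, inhibitor → wire = none
  actuator = none
tick 1:
  L0 halt: idle → wire = none
  L1 align_heading: active, suppressor → wire = (2, 0)
  L2 avoid_obstacle: active, inhibitor → wire = none
  actuator = none
tick 2:
  L0 halt: active, feeds wire = (2, -2)
  L1 align_heading: active, suppressor → wire = (2, 0)
  L2 avoid_obstacle: idle → wire stays (2, 0)
  actuator = (2, 0)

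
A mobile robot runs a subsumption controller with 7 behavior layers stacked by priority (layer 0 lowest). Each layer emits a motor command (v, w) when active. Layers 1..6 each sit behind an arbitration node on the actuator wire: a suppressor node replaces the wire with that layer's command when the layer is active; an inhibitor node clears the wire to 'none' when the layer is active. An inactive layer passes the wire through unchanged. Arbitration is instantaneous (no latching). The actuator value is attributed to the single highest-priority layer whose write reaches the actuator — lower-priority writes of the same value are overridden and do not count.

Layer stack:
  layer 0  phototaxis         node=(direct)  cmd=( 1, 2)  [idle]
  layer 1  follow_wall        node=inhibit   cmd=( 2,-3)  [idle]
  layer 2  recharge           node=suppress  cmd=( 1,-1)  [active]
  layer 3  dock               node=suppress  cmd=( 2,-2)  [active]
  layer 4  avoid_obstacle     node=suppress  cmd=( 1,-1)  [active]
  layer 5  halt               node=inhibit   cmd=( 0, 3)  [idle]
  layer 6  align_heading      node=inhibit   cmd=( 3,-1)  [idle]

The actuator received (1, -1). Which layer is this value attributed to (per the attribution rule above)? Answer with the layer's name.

[0] phototaxis off; wire := none
[1] follow_wall off; pass none
[2] recharge on (suppress); wire := (1, -1)
[3] dock on (suppress); wire := (2, -2)
[4] avoid_obstacle on (suppress); wire := (1, -1)
[5] halt off; pass (1, -1)
[6] align_heading off; pass (1, -1)
output (1, -1)
last writer: layer 4 = avoid_obstacle

avoid_obstacle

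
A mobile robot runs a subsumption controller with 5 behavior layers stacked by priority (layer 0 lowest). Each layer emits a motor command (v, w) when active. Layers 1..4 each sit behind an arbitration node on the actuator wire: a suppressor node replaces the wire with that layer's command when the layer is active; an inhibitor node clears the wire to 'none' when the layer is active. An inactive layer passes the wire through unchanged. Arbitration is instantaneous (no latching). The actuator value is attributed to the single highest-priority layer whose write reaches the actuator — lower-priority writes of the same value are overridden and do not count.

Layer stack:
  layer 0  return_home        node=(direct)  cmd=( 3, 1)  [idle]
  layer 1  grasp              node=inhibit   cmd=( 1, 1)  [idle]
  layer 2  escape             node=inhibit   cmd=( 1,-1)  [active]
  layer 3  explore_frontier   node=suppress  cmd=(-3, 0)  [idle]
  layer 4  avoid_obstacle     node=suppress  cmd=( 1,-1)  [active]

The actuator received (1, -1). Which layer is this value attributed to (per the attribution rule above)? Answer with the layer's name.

layer 0 (return_home) idle — none
layer 1 (grasp) idle — unchanged: none
layer 2 (escape) active — inhibits: none
layer 3 (explore_frontier) idle — unchanged: none
layer 4 (avoid_obstacle) active — suppresses: (1, -1)
→ actuator (1, -1)
last writer: layer 4 = avoid_obstacle

avoid_obstacle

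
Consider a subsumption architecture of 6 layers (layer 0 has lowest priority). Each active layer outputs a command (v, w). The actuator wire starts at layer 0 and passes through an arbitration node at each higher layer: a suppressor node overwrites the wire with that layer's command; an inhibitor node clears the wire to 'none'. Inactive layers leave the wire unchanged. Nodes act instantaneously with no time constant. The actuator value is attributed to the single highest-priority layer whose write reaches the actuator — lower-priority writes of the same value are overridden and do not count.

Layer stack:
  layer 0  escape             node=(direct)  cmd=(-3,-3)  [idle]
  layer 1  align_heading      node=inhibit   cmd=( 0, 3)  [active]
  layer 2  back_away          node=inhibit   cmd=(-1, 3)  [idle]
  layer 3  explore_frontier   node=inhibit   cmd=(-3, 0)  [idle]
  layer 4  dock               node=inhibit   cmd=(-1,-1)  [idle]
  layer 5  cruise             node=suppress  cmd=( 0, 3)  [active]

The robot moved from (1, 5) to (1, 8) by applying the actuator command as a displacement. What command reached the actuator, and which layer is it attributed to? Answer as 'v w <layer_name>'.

displacement = (1, 8) − (1, 5) = (0, 3)
[0] escape off; wire := none
[1] align_heading on (inhibit); wire := none
[2] back_away off; pass none
[3] explore_frontier off; pass none
[4] dock off; pass none
[5] cruise on (suppress); wire := (0, 3)
output (0, 3) — from layer 5 (cruise)

0 3 cruise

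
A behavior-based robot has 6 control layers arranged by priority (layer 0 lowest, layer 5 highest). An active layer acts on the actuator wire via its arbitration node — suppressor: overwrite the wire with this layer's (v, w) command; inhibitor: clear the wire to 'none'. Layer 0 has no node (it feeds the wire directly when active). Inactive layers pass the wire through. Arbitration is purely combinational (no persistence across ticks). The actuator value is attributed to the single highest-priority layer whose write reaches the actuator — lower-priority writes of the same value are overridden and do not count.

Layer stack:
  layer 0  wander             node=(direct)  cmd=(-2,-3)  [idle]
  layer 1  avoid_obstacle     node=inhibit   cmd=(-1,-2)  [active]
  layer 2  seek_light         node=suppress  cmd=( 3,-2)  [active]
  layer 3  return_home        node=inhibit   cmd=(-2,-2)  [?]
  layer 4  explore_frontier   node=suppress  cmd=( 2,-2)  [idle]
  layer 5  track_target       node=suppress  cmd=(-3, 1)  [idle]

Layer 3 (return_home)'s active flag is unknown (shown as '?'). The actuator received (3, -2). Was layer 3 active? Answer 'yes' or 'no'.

If layer 3 is active=yes:
  actuator would be none
If layer 3 is active=no:
  actuator would be (3, -2)
Observed (3, -2), so layer 3 was idle.

no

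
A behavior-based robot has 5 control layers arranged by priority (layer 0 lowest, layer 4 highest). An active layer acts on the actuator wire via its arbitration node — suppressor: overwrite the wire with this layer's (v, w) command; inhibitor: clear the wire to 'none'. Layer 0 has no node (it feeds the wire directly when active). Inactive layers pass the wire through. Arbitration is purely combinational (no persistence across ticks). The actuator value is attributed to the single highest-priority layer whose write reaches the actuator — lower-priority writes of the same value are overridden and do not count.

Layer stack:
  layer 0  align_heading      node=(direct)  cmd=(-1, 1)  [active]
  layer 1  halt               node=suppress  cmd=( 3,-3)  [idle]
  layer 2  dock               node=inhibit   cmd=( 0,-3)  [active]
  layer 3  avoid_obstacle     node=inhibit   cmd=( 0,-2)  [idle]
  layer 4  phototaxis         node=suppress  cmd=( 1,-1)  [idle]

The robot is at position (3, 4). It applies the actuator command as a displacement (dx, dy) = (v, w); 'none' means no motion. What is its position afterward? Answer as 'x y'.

L0 align_heading: active, feeds wire = (-1, 1)
L1 halt: idle → wire stays (-1, 1)
L2 dock: active, inhibitor → wire = none
L3 avoid_obstacle: idle → wire stays none
L4 phototaxis: idle → wire stays none
actuator = none
position: (3, 4) + none = (3, 4)

3 4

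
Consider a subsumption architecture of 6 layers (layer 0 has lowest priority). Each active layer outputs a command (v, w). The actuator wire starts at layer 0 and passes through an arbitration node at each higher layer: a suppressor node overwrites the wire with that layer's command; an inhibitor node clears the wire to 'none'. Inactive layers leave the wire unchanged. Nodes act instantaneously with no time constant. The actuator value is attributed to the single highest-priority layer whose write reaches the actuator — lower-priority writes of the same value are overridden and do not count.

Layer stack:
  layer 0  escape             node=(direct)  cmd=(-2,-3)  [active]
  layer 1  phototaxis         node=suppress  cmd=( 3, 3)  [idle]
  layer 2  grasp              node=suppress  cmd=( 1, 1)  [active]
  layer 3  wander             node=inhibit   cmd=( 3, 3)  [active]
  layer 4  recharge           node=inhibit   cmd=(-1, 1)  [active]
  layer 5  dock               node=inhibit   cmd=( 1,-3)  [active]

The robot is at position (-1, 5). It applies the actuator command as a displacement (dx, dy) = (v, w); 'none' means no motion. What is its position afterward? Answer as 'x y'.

L0 escape: active, feeds wire = (-2, -3)
L1 phototaxis: idle → wire stays (-2, -3)
L2 grasp: active, suppressor → wire = (1, 1)
L3 wander: active, inhibitor → wire = none
L4 recharge: active, inhibitor → wire = none
L5 dock: active, inhibitor → wire = none
actuator = none
position: (-1, 5) + none = (-1, 5)

-1 5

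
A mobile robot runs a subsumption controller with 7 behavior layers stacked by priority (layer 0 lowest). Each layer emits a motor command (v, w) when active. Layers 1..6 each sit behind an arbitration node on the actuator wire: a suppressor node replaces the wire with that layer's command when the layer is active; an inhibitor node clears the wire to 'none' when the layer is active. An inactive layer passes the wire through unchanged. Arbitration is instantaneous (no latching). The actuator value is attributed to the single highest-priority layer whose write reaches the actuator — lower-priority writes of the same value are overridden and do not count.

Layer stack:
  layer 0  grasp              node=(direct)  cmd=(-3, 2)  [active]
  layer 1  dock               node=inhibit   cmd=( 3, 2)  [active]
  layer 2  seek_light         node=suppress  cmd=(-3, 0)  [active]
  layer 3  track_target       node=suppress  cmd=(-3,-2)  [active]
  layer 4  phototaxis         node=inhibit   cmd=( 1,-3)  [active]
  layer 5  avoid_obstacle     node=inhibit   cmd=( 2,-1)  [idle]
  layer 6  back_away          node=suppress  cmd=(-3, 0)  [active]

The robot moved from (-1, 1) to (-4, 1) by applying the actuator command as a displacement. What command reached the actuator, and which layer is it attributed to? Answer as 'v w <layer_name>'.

-3 0 back_away

displacement = (-4, 1) − (-1, 1) = (-3, 0)
[0] grasp on; wire := (-3, 2)
[1] dock on (inhibit); wire := none
[2] seek_light on (suppress); wire := (-3, 0)
[3] track_target on (suppress); wire := (-3, -2)
[4] phototaxis on (inhibit); wire := none
[5] avoid_obstacle off; pass none
[6] back_away on (suppress); wire := (-3, 0)
output (-3, 0) — from layer 6 (back_away)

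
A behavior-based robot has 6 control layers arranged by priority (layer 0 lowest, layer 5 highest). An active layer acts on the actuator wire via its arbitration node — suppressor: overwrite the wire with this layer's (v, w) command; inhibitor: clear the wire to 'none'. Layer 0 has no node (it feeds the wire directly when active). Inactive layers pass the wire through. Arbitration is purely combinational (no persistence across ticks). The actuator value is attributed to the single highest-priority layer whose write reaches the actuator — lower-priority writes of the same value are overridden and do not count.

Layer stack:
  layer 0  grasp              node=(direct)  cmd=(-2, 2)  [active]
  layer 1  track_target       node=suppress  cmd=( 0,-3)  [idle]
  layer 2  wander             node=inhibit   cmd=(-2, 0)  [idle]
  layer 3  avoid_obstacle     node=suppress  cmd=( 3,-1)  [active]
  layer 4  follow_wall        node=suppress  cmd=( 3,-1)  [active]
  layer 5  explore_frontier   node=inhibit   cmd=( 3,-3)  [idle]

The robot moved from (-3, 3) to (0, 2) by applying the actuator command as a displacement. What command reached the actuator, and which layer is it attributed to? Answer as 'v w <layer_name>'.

3 -1 follow_wall

displacement = (0, 2) − (-3, 3) = (3, -1)
layer 0 (grasp) active — direct: (-2, 2)
layer 1 (track_target) idle — unchanged: (-2, 2)
layer 2 (wander) idle — unchanged: (-2, 2)
layer 3 (avoid_obstacle) active — suppresses: (3, -1)
layer 4 (follow_wall) active — suppresses: (3, -1)
layer 5 (explore_frontier) idle — unchanged: (3, -1)
→ actuator (3, -1) — from layer 4 (follow_wall)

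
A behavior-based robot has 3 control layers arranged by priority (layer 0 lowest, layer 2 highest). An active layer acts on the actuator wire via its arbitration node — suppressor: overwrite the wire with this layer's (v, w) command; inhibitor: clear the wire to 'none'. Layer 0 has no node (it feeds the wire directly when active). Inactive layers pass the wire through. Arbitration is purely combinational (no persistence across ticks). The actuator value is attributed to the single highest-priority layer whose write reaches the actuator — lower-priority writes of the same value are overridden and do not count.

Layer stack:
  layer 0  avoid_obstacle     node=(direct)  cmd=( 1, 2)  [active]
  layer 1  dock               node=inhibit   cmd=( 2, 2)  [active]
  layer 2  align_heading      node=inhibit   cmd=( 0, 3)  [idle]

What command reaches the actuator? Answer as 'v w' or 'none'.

L0 avoid_obstacle: active, feeds wire = (1, 2)
L1 dock: active, inhibitor → wire = none
L2 align_heading: idle → wire stays none
actuator = none

none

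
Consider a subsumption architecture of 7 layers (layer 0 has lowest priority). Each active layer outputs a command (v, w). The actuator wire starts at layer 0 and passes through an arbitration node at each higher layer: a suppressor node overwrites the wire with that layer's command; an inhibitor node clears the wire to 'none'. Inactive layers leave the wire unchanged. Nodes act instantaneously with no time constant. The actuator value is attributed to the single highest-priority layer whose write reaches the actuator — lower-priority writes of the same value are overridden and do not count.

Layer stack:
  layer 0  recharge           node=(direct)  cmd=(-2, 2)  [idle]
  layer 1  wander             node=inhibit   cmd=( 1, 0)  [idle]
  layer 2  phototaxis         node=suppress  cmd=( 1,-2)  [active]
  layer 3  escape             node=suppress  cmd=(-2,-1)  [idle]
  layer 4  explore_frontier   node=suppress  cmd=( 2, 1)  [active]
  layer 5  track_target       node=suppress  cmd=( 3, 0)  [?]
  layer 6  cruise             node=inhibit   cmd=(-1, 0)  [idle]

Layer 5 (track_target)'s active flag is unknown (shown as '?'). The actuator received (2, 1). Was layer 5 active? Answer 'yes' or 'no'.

If layer 5 is active=yes:
  actuator would be (3, 0)
If layer 5 is active=no:
  actuator would be (2, 1)
Observed (2, 1), so layer 5 was idle.

no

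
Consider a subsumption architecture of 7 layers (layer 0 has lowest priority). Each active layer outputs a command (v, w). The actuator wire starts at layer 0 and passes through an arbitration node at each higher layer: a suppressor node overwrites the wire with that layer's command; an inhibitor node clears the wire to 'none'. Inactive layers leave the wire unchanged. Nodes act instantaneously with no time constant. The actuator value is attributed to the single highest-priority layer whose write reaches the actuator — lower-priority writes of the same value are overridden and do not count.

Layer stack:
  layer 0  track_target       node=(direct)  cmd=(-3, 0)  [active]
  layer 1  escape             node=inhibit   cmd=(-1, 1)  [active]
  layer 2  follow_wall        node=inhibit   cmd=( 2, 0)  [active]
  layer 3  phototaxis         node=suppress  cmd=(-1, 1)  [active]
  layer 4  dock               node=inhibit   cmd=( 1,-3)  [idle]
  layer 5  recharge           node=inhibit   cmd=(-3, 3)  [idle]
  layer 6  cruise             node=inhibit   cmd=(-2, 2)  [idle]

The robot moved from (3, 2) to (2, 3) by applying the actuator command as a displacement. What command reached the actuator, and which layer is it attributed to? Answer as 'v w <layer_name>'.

displacement = (2, 3) − (3, 2) = (-1, 1)
layer 0 (track_target) active — direct: (-3, 0)
layer 1 (escape) active — inhibits: none
layer 2 (follow_wall) active — inhibits: none
layer 3 (phototaxis) active — suppresses: (-1, 1)
layer 4 (dock) idle — unchanged: (-1, 1)
layer 5 (recharge) idle — unchanged: (-1, 1)
layer 6 (cruise) idle — unchanged: (-1, 1)
→ actuator (-1, 1) — from layer 3 (phototaxis)

-1 1 phototaxis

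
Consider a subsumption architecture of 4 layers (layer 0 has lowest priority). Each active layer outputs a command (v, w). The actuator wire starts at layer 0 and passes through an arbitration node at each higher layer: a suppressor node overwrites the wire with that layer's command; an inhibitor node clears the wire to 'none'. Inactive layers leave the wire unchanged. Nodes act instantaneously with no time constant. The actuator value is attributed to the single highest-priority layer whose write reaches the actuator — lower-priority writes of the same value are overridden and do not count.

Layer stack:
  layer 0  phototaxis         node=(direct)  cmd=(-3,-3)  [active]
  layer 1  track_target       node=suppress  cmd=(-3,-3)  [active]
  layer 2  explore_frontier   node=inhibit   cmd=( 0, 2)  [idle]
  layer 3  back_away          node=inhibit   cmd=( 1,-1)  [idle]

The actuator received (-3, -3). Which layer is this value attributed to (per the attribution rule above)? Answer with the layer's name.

[0] phototaxis on; wire := (-3, -3)
[1] track_target on (suppress); wire := (-3, -3)
[2] explore_frontier off; pass (-3, -3)
[3] back_away off; pass (-3, -3)
output (-3, -3)
last writer: layer 1 = track_target

track_target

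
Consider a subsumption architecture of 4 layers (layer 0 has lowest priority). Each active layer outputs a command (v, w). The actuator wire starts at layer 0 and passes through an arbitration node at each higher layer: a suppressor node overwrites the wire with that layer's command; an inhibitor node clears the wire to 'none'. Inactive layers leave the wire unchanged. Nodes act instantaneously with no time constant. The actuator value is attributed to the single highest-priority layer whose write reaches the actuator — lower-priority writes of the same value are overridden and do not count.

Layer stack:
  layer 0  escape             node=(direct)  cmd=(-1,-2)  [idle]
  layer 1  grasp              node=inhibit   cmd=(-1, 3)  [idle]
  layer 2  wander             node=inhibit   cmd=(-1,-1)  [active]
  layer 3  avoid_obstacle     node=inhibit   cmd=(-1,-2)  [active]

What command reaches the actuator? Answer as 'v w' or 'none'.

none

L0 escape: idle → wire = none
L1 grasp: idle → wire stays none
L2 wander: active, inhibitor → wire = none
L3 avoid_obstacle: active, inhibitor → wire = none
actuator = none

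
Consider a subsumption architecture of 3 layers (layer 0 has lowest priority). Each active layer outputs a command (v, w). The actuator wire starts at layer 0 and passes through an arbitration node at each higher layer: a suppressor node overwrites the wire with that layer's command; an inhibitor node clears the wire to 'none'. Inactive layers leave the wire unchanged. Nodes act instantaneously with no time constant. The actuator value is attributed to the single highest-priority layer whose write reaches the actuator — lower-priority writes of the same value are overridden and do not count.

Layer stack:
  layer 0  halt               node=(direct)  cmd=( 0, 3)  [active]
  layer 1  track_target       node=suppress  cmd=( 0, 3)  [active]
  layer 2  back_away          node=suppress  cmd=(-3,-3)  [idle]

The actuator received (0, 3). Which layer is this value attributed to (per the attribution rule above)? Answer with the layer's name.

track_target

L0 halt: active, feeds wire = (0, 3)
L1 track_target: active, suppressor → wire = (0, 3)
L2 back_away: idle → wire stays (0, 3)
actuator = (0, 3)
last writer: layer 1 = track_target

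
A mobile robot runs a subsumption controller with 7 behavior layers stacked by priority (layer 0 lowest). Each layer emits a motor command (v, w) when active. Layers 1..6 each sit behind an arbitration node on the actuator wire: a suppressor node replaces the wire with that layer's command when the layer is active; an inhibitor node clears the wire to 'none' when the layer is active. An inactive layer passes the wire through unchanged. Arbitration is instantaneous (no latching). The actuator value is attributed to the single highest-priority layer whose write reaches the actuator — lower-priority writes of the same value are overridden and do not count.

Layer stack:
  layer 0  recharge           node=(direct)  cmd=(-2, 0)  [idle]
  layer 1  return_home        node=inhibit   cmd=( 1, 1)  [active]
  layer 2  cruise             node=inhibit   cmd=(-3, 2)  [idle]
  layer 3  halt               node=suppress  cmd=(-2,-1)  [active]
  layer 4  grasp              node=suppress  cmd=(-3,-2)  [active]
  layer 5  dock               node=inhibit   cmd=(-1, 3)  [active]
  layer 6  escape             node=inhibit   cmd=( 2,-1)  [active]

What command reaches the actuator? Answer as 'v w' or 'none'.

layer 0 (recharge) idle — none
layer 1 (return_home) active — inhibits: none
layer 2 (cruise) idle — unchanged: none
layer 3 (halt) active — suppresses: (-2, -1)
layer 4 (grasp) active — suppresses: (-3, -2)
layer 5 (dock) active — inhibits: none
layer 6 (escape) active — inhibits: none
→ actuator none

none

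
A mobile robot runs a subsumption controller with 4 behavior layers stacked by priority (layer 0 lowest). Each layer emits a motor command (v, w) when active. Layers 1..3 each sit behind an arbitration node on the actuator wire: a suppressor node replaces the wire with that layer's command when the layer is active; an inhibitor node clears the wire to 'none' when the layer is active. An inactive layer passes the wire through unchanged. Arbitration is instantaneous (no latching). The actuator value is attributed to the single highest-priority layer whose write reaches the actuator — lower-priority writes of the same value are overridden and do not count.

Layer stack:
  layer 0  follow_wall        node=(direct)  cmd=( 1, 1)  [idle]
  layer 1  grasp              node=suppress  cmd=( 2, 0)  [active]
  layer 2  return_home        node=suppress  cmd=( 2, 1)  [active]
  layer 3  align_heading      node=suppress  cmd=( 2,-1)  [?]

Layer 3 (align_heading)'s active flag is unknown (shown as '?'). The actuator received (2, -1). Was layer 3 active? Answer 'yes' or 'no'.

yes

If layer 3 is active=yes:
  actuator would be (2, -1)
If layer 3 is active=no:
  actuator would be (2, 1)
Observed (2, -1), so layer 3 was active.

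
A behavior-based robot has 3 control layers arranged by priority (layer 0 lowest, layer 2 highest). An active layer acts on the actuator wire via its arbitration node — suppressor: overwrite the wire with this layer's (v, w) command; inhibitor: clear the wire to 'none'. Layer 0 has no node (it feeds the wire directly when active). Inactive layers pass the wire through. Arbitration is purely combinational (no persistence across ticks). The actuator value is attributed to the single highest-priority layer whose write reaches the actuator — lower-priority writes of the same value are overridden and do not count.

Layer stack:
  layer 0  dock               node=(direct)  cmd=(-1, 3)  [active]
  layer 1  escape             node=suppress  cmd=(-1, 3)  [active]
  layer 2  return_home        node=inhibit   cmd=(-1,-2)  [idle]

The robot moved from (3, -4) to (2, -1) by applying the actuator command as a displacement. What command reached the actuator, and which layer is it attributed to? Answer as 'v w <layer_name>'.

displacement = (2, -1) − (3, -4) = (-1, 3)
[0] dock on; wire := (-1, 3)
[1] escape on (suppress); wire := (-1, 3)
[2] return_home off; pass (-1, 3)
output (-1, 3) — from layer 1 (escape)

-1 3 escape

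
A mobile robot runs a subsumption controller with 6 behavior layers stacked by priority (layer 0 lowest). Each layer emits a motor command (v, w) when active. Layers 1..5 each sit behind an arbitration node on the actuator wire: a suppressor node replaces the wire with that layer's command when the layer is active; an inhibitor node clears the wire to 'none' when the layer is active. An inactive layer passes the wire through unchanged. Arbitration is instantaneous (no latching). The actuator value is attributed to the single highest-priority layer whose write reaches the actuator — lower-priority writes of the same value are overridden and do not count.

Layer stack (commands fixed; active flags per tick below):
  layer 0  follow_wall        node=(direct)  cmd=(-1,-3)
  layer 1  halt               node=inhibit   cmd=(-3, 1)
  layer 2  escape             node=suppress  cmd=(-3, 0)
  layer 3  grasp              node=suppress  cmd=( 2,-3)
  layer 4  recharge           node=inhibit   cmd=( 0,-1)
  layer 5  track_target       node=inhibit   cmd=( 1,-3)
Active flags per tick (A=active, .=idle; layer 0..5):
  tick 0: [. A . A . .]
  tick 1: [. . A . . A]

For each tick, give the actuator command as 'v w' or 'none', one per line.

2 -3
none

tick 0:
  L0 follow_wall: idle → wire = none
  L1 halt: active, inhibitor → wire = none
  L2 escape: idle → wire stays none
  L3 grasp: active, suppressor → wire = (2, -3)
  L4 recharge: idle → wire stays (2, -3)
  L5 track_target: idle → wire stays (2, -3)
  actuator = (2, -3)
tick 1:
  L0 follow_wall: idle → wire = none
  L1 halt: idle → wire stays none
  L2 escape: active, suppressor → wire = (-3, 0)
  L3 grasp: idle → wire stays (-3, 0)
  L4 recharge: idle → wire stays (-3, 0)
  L5 track_target: active, inhibitor → wire = none
  actuator = none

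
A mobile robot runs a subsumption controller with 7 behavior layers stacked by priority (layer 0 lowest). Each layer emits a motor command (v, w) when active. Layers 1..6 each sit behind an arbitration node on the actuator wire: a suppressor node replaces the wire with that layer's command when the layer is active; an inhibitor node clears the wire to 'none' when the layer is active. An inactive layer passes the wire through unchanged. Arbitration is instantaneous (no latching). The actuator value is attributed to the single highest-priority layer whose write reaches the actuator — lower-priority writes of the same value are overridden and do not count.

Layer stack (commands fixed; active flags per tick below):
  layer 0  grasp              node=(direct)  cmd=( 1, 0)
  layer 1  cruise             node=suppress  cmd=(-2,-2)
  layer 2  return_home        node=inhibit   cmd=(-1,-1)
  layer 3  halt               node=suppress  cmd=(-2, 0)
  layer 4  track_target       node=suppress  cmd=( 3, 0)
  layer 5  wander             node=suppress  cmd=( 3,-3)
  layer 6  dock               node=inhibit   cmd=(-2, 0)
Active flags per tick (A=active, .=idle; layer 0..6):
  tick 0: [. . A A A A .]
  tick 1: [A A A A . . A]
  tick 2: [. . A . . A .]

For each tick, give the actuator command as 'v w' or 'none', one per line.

3 -3
none
3 -3

tick 0:
  [0] grasp off; wire := none
  [1] cruise off; pass none
  [2] return_home on (inhibit); wire := none
  [3] halt on (suppress); wire := (-2, 0)
  [4] track_target on (suppress); wire := (3, 0)
  [5] wander on (suppress); wire := (3, -3)
  [6] dock off; pass (3, -3)
  output (3, -3)
tick 1:
  [0] grasp on; wire := (1, 0)
  [1] cruise on (suppress); wire := (-2, -2)
  [2] return_home on (inhibit); wire := none
  [3] halt on (suppress); wire := (-2, 0)
  [4] track_target off; pass (-2, 0)
  [5] wander off; pass (-2, 0)
  [6] dock on (inhibit); wire := none
  output none
tick 2:
  [0] grasp off; wire := none
  [1] cruise off; pass none
  [2] return_home on (inhibit); wire := none
  [3] halt off; pass none
  [4] track_target off; pass none
  [5] wander on (suppress); wire := (3, -3)
  [6] dock off; pass (3, -3)
  output (3, -3)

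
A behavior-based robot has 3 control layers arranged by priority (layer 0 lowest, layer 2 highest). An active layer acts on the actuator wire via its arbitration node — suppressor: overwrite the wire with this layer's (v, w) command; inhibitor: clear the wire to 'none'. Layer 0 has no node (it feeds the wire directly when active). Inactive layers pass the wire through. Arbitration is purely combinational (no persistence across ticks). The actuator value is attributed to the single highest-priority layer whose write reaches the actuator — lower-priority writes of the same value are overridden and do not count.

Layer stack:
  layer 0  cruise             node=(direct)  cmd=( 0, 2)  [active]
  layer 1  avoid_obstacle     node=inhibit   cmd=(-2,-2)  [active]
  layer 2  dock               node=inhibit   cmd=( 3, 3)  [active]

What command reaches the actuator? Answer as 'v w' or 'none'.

none

L0 cruise: active, feeds wire = (0, 2)
L1 avoid_obstacle: active, inhibitor → wire = none
L2 dock: active, inhibitor → wire = none
actuator = none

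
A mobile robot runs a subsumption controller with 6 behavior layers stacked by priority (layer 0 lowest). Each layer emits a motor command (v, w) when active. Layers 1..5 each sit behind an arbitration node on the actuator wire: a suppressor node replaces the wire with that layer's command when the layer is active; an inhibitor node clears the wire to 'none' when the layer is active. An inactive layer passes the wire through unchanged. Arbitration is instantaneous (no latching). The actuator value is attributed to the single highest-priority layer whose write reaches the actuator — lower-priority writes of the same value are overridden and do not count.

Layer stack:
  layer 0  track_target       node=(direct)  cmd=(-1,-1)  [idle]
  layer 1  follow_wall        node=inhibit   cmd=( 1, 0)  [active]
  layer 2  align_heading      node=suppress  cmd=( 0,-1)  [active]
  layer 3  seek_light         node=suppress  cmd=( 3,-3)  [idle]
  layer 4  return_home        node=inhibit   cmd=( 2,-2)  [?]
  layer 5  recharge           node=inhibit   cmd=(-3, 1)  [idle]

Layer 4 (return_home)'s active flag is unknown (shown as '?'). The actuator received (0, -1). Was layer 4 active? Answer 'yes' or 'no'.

no

If layer 4 is active=yes:
  actuator would be none
If layer 4 is active=no:
  actuator would be (0, -1)
Observed (0, -1), so layer 4 was idle.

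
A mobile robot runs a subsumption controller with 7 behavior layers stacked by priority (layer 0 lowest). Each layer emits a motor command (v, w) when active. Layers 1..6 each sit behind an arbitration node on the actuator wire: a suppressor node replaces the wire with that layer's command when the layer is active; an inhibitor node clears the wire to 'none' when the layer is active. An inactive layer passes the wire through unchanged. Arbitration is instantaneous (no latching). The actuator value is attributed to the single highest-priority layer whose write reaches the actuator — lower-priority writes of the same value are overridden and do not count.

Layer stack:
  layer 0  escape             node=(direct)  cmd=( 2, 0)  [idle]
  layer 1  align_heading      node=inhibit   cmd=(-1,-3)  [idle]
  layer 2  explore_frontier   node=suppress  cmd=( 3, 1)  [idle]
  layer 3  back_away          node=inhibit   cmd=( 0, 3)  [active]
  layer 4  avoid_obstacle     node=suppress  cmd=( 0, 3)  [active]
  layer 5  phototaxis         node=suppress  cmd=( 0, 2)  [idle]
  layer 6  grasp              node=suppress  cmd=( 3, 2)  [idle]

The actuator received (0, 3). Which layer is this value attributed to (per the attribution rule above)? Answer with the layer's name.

avoid_obstacle

layer 0 (escape) idle — none
layer 1 (align_heading) idle — unchanged: none
layer 2 (explore_frontier) idle — unchanged: none
layer 3 (back_away) active — inhibits: none
layer 4 (avoid_obstacle) active — suppresses: (0, 3)
layer 5 (phototaxis) idle — unchanged: (0, 3)
layer 6 (grasp) idle — unchanged: (0, 3)
→ actuator (0, 3)
last writer: layer 4 = avoid_obstacle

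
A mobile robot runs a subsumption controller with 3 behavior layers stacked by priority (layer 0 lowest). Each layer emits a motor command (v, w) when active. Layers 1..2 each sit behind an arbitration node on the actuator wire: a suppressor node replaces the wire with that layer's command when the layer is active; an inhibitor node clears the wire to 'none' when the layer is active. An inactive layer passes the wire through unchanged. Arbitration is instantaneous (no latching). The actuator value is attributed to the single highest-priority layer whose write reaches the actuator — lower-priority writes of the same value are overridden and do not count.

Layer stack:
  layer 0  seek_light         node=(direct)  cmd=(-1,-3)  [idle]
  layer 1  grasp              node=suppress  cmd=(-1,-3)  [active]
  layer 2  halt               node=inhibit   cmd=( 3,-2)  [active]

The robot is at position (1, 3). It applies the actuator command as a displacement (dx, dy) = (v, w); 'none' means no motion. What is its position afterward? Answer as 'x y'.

[0] seek_light off; wire := none
[1] grasp on (suppress); wire := (-1, -3)
[2] halt on (inhibit); wire := none
output none
position: (1, 3) + none = (1, 3)

1 3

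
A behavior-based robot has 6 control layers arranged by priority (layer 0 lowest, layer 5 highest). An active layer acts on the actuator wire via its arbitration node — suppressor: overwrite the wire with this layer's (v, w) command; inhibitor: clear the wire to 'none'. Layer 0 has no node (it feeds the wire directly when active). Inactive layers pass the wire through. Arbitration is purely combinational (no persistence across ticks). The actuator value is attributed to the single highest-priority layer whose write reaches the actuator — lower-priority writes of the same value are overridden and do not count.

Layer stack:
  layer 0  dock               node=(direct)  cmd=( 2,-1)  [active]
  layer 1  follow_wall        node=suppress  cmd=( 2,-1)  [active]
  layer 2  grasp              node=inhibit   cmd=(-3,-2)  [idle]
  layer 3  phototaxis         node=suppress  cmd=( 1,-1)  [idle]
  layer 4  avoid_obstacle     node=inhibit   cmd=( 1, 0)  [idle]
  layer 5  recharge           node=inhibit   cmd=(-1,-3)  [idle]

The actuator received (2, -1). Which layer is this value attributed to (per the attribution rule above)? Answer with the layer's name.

follow_wall

layer 0 (dock) active — direct: (2, -1)
layer 1 (follow_wall) active — suppresses: (2, -1)
layer 2 (grasp) idle — unchanged: (2, -1)
layer 3 (phototaxis) idle — unchanged: (2, -1)
layer 4 (avoid_obstacle) idle — unchanged: (2, -1)
layer 5 (recharge) idle — unchanged: (2, -1)
→ actuator (2, -1)
last writer: layer 1 = follow_wall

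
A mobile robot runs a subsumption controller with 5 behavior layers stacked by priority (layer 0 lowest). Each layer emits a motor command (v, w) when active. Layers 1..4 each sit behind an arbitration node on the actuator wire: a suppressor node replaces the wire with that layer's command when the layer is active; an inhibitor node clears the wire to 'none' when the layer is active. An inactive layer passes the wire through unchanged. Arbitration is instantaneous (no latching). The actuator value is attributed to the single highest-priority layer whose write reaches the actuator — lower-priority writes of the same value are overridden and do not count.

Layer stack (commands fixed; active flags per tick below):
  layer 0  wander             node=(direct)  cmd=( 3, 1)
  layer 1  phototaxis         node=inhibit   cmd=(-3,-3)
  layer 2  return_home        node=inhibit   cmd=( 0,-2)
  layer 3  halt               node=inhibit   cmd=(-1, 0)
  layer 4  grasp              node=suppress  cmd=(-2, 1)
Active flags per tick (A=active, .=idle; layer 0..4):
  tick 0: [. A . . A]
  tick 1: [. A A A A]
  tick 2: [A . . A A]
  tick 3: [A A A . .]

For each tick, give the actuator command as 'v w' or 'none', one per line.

-2 1
-2 1
-2 1
none

tick 0:
  [0] wander off; wire := none
  [1] phototaxis on (inhibit); wire := none
  [2] return_home off; pass none
  [3] halt off; pass none
  [4] grasp on (suppress); wire := (-2, 1)
  output (-2, 1)
tick 1:
  [0] wander off; wire := none
  [1] phototaxis on (inhibit); wire := none
  [2] return_home on (inhibit); wire := none
  [3] halt on (inhibit); wire := none
  [4] grasp on (suppress); wire := (-2, 1)
  output (-2, 1)
tick 2:
  [0] wander on; wire := (3, 1)
  [1] phototaxis off; pass (3, 1)
  [2] return_home off; pass (3, 1)
  [3] halt on (inhibit); wire := none
  [4] grasp on (suppress); wire := (-2, 1)
  output (-2, 1)
tick 3:
  [0] wander on; wire := (3, 1)
  [1] phototaxis on (inhibit); wire := none
  [2] return_home on (inhibit); wire := none
  [3] halt off; pass none
  [4] grasp off; pass none
  output none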